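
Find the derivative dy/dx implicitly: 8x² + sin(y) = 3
Take d/dx of both sides. Since y is implicitly a function of x, the chain rule attaches a y' = dy/dx factor whenever we differentiate through y.

Set F(x, y) = (left side) − (right side), so the curve is F = 0. Differentiating each term of F:
  d/dx[8x^2] = 16x
  d/dx[sin(y)] = y'·cos(y)
  d/dx[-3] = 0

Collecting, the y'-free part is the partial derivative in x and the y' coefficient is the partial derivative in y:
  ∂F/∂x = 16x
  ∂F/∂y = cos(y)

so d/dx[F(x, y(x))] = ∂F/∂x + (∂F/∂y)·y' = 0. Rearranging,
  dy/dx = -(∂F/∂x)/(∂F/∂y) = -(16x)/(cos(y)) = -16x/cos(y)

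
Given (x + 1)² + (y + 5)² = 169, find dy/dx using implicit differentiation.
Differentiate the relation implicitly: treat y = y(x) and apply the chain rule, so every y-derivative picks up a y' = dy/dx factor.

With everything moved to the left-hand side, differentiate term by term:
  d/dx[(x + 1)^2] = 2x + 2
  d/dx[(y + 5)^2] = 2·y'(y + 5)
  d/dx[-169] = 0

Separating the contributions that come from x directly and those that come through y:
  without y':      2x + 2
  multiplying y':  2y + 10

so (2x + 2) + (2y + 10)·y' = 0, and therefore
  dy/dx = -(2x + 2)/(2y + 10) = (-x - 1)/(y + 5)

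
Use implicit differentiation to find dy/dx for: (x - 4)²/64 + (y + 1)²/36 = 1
Apply d/dx to both sides, remembering that y depends on x. Each occurrence of y therefore brings in a y' = dy/dx via the chain rule.

With F(x, y) equal to the left-hand side minus the right, differentiate F term by term:
  d/dx[(x - 4)^2/64] = x/32 - 1/8
  d/dx[(y + 1)^2/36] = y'(y + 1)/18
  d/dx[-1] = 0
Adding these up, d/dx[F] = 0 becomes
  (x/32 - 1/8) + (y/18 + 1/18)·y' = 0,
so isolating y',
  dy/dx = -(x/32 - 1/8)/(y/18 + 1/18)
        = -((x - 4)/32)/((y + 1)/18) = 9(4 - x)/(16(y + 1))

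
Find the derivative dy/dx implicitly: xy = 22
Differentiate both sides with respect to x, treating y as y(x). By the chain rule, any term containing y contributes a factor of y' = dy/dx when we differentiate it.

Move every term to one side and write the relation as F(x, y) = 0. Term by term,
  d/dx[xy] = x·y' + y
  d/dx[-22] = 0

The pieces without y' make up ∂F/∂x and the coefficient of y' is ∂F/∂y:
  ∂F/∂x = y,
  ∂F/∂y = x.

Since d/dx[F] = ∂F/∂x + (∂F/∂y)·y' = 0, solve for y':
  (∂F/∂y)·y' = -∂F/∂x
  dy/dx = -(∂F/∂x)/(∂F/∂y) = -(y)/(x) = -y/x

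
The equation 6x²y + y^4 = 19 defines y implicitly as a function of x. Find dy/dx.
Differentiate both sides with respect to x, treating y as y(x). By the chain rule, any term containing y contributes a factor of y' = dy/dx when we differentiate it.

Move every term to one side and write the relation as F(x, y) = 0. Term by term,
  d/dx[6x^2y] = 6x^2·y' + 12xy
  d/dx[y^4] = 4y^3·y'
  d/dx[-19] = 0

The pieces without y' make up ∂F/∂x and the coefficient of y' is ∂F/∂y:
  ∂F/∂x = 12xy,
  ∂F/∂y = 6x^2 + 4y^3.

Since d/dx[F] = ∂F/∂x + (∂F/∂y)·y' = 0, solve for y':
  (∂F/∂y)·y' = -∂F/∂x
  dy/dx = -(∂F/∂x)/(∂F/∂y) = -(12xy)/(6x^2 + 4y^3) = -6xy/(3x^2 + 2y^3)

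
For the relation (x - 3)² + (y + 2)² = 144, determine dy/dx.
Differentiate both sides with respect to x, treating y as y(x). By the chain rule, any term containing y contributes a factor of y' = dy/dx when we differentiate it.

Move every term to one side and write the relation as F(x, y) = 0. Term by term,
  d/dx[(x - 3)^2] = 2x - 6
  d/dx[(y + 2)^2] = 2·y'(y + 2)
  d/dx[-144] = 0

The pieces without y' make up ∂F/∂x and the coefficient of y' is ∂F/∂y:
  ∂F/∂x = 2x - 6,
  ∂F/∂y = 2y + 4.

Since d/dx[F] = ∂F/∂x + (∂F/∂y)·y' = 0, solve for y':
  (∂F/∂y)·y' = -∂F/∂x
  dy/dx = -(∂F/∂x)/(∂F/∂y) = -(2x - 6)/(2y + 4) = (3 - x)/(y + 2)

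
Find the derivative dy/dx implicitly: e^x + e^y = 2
Differentiate both sides with respect to x, treating y as y(x). By the chain rule, any term containing y contributes a factor of y' = dy/dx when we differentiate it.

Move every term to one side and write the relation as F(x, y) = 0. Term by term,
  d/dx[e^(x)] = e^(x)
  d/dx[e^(y)] = y'·e^(y)
  d/dx[-2] = 0

The pieces without y' make up ∂F/∂x and the coefficient of y' is ∂F/∂y:
  ∂F/∂x = e^(x),
  ∂F/∂y = e^(y).

Since d/dx[F] = ∂F/∂x + (∂F/∂y)·y' = 0, solve for y':
  (∂F/∂y)·y' = -∂F/∂x
  dy/dx = -(∂F/∂x)/(∂F/∂y) = -(e^(x))/(e^(y)) = -e^(x - y)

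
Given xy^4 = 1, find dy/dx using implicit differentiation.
Apply d/dx to both sides, remembering that y depends on x. Each occurrence of y therefore brings in a y' = dy/dx via the chain rule.

With F(x, y) equal to the left-hand side minus the right, differentiate F term by term:
  d/dx[xy^4] = 4xy^3·y' + y^4
  d/dx[-1] = 0
Adding these up, d/dx[F] = 0 becomes
  (y^4) + (4xy^3)·y' = 0,
so isolating y',
  dy/dx = -(y^4)/(4xy^3) = -y/(4x)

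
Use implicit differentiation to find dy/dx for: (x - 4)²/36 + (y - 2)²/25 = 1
Differentiate the relation implicitly: treat y = y(x) and apply the chain rule, so every y-derivative picks up a y' = dy/dx factor.

With everything moved to the left-hand side, differentiate term by term:
  d/dx[(x - 4)^2/36] = x/18 - 2/9
  d/dx[(y - 2)^2/25] = 2·y'(y - 2)/25
  d/dx[-1] = 0

Separating the contributions that come from x directly and those that come through y:
  without y':      x/18 - 2/9
  multiplying y':  2y/25 - 4/25

so (x/18 - 2/9) + (2y/25 - 4/25)·y' = 0, and therefore
  dy/dx = -(x/18 - 2/9)/(2y/25 - 4/25)
        = -((x - 4)/18)/(2(y - 2)/25) = 25(4 - x)/(36(y - 2))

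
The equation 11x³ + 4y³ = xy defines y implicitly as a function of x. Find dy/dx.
Apply d/dx to both sides, remembering that y depends on x. Each occurrence of y therefore brings in a y' = dy/dx via the chain rule.

With F(x, y) equal to the left-hand side minus the right, differentiate F term by term:
  d/dx[11x^3] = 33x^2
  d/dx[-xy] = -x·y' - y
  d/dx[4y^3] = 12y^2·y'
Adding these up, d/dx[F] = 0 becomes
  (33x^2 - y) + (-x + 12y^2)·y' = 0,
so isolating y',
  dy/dx = -(33x^2 - y)/(-x + 12y^2) = (33x^2 - y)/(x - 12y^2)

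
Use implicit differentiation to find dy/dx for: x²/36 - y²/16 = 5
Take d/dx of both sides. Since y is implicitly a function of x, the chain rule attaches a y' = dy/dx factor whenever we differentiate through y.

Set F(x, y) = (left side) − (right side), so the curve is F = 0. Differentiating each term of F:
  d/dx[x^2/36] = x/18
  d/dx[-y^2/16] = -y·y'/8
  d/dx[-5] = 0

Collecting, the y'-free part is the partial derivative in x and the y' coefficient is the partial derivative in y:
  ∂F/∂x = x/18
  ∂F/∂y = -y/8

so d/dx[F(x, y(x))] = ∂F/∂x + (∂F/∂y)·y' = 0. Rearranging,
  dy/dx = -(∂F/∂x)/(∂F/∂y) = -(x/18)/(-y/8) = 4x/(9y)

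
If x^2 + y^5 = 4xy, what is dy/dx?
Apply d/dx to both sides, remembering that y depends on x. Each occurrence of y therefore brings in a y' = dy/dx via the chain rule.

With F(x, y) equal to the left-hand side minus the right, differentiate F term by term:
  d/dx[x^2] = 2x
  d/dx[-4xy] = -4x·y' - 4y
  d/dx[y^5] = 5y^4·y'
Adding these up, d/dx[F] = 0 becomes
  (2x - 4y) + (-4x + 5y^4)·y' = 0,
so isolating y',
  dy/dx = -(2x - 4y)/(-4x + 5y^4) = 2(x - 2y)/(4x - 5y^4)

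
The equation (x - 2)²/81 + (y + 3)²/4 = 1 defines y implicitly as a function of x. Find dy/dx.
Apply d/dx to both sides, remembering that y depends on x. Each occurrence of y therefore brings in a y' = dy/dx via the chain rule.

With F(x, y) equal to the left-hand side minus the right, differentiate F term by term:
  d/dx[(x - 2)^2/81] = 2x/81 - 4/81
  d/dx[(y + 3)^2/4] = y'(y + 3)/2
  d/dx[-1] = 0
Adding these up, d/dx[F] = 0 becomes
  (2x/81 - 4/81) + (y/2 + 3/2)·y' = 0,
so isolating y',
  dy/dx = -(2x/81 - 4/81)/(y/2 + 3/2)
        = -(2(x - 2)/81)/((y + 3)/2) = 4(2 - x)/(81(y + 3))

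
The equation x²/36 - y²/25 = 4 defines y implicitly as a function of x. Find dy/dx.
Differentiate both sides with respect to x, treating y as y(x). By the chain rule, any term containing y contributes a factor of y' = dy/dx when we differentiate it.

Move every term to one side and write the relation as F(x, y) = 0. Term by term,
  d/dx[x^2/36] = x/18
  d/dx[-y^2/25] = -2y·y'/25
  d/dx[-4] = 0

The pieces without y' make up ∂F/∂x and the coefficient of y' is ∂F/∂y:
  ∂F/∂x = x/18,
  ∂F/∂y = -2y/25.

Since d/dx[F] = ∂F/∂x + (∂F/∂y)·y' = 0, solve for y':
  (∂F/∂y)·y' = -∂F/∂x
  dy/dx = -(∂F/∂x)/(∂F/∂y) = -(x/18)/(-2y/25) = 25x/(36y)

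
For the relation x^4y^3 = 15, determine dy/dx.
Differentiate both sides with respect to x, treating y as y(x). By the chain rule, any term containing y contributes a factor of y' = dy/dx when we differentiate it.

Move every term to one side and write the relation as F(x, y) = 0. Term by term,
  d/dx[x^4y^3] = 3x^4y^2·y' + 4x^3y^3
  d/dx[-15] = 0

The pieces without y' make up ∂F/∂x and the coefficient of y' is ∂F/∂y:
  ∂F/∂x = 4x^3y^3,
  ∂F/∂y = 3x^4y^2.

Since d/dx[F] = ∂F/∂x + (∂F/∂y)·y' = 0, solve for y':
  (∂F/∂y)·y' = -∂F/∂x
  dy/dx = -(∂F/∂x)/(∂F/∂y) = -(4x^3y^3)/(3x^4y^2) = -4y/(3x)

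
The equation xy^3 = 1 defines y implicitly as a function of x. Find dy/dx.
Take d/dx of both sides. Since y is implicitly a function of x, the chain rule attaches a y' = dy/dx factor whenever we differentiate through y.

Set F(x, y) = (left side) − (right side), so the curve is F = 0. Differentiating each term of F:
  d/dx[xy^3] = 3xy^2·y' + y^3
  d/dx[-1] = 0

Collecting, the y'-free part is the partial derivative in x and the y' coefficient is the partial derivative in y:
  ∂F/∂x = y^3
  ∂F/∂y = 3xy^2

so d/dx[F(x, y(x))] = ∂F/∂x + (∂F/∂y)·y' = 0. Rearranging,
  dy/dx = -(∂F/∂x)/(∂F/∂y) = -(y^3)/(3xy^2) = -y/(3x)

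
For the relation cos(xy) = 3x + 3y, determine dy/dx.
Apply d/dx to both sides, remembering that y depends on x. Each occurrence of y therefore brings in a y' = dy/dx via the chain rule.

With F(x, y) equal to the left-hand side minus the right, differentiate F term by term:
  d/dx[-3x] = -3
  d/dx[-3y] = -3·y'
  d/dx[cos(xy)] = -(x·y' + y)·sin(xy)
Adding these up, d/dx[F] = 0 becomes
  (-y·sin(xy) - 3) + (-x·sin(xy) - 3)·y' = 0,
so isolating y',
  dy/dx = -(-y·sin(xy) - 3)/(-x·sin(xy) - 3) = -(y·sin(xy) + 3)/(x·sin(xy) + 3)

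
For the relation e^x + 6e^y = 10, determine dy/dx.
Take d/dx of both sides. Since y is implicitly a function of x, the chain rule attaches a y' = dy/dx factor whenever we differentiate through y.

Set F(x, y) = (left side) − (right side), so the curve is F = 0. Differentiating each term of F:
  d/dx[e^(x)] = e^(x)
  d/dx[6e^(y)] = 6·y'·e^(y)
  d/dx[-10] = 0

Collecting, the y'-free part is the partial derivative in x and the y' coefficient is the partial derivative in y:
  ∂F/∂x = e^(x)
  ∂F/∂y = 6e^(y)

so d/dx[F(x, y(x))] = ∂F/∂x + (∂F/∂y)·y' = 0. Rearranging,
  dy/dx = -(∂F/∂x)/(∂F/∂y) = -(e^(x))/(6e^(y)) = -e^(x - y)/6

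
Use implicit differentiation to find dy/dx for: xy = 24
Differentiate both sides with respect to x, treating y as y(x). By the chain rule, any term containing y contributes a factor of y' = dy/dx when we differentiate it.

Move every term to one side and write the relation as F(x, y) = 0. Term by term,
  d/dx[xy] = x·y' + y
  d/dx[-24] = 0

The pieces without y' make up ∂F/∂x and the coefficient of y' is ∂F/∂y:
  ∂F/∂x = y,
  ∂F/∂y = x.

Since d/dx[F] = ∂F/∂x + (∂F/∂y)·y' = 0, solve for y':
  (∂F/∂y)·y' = -∂F/∂x
  dy/dx = -(∂F/∂x)/(∂F/∂y) = -(y)/(x) = -y/x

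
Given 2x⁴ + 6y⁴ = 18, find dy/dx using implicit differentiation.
Differentiate both sides with respect to x, treating y as y(x). By the chain rule, any term containing y contributes a factor of y' = dy/dx when we differentiate it.

Move every term to one side and write the relation as F(x, y) = 0. Term by term,
  d/dx[2x^4] = 8x^3
  d/dx[6y^4] = 24y^3·y'
  d/dx[-18] = 0

The pieces without y' make up ∂F/∂x and the coefficient of y' is ∂F/∂y:
  ∂F/∂x = 8x^3,
  ∂F/∂y = 24y^3.

Since d/dx[F] = ∂F/∂x + (∂F/∂y)·y' = 0, solve for y':
  (∂F/∂y)·y' = -∂F/∂x
  dy/dx = -(∂F/∂x)/(∂F/∂y) = -(8x^3)/(24y^3) = -x^3/(3y^3)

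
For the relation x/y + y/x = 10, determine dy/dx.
Take d/dx of both sides. Since y is implicitly a function of x, the chain rule attaches a y' = dy/dx factor whenever we differentiate through y.

Set F(x, y) = (left side) − (right side), so the curve is F = 0. Differentiating each term of F:
  d/dx[x/y] = -x·y'/y^2 + 1/y
  d/dx[y/x] = y'/x - y/x^2
  d/dx[-10] = 0

Collecting, the y'-free part is the partial derivative in x and the y' coefficient is the partial derivative in y:
  ∂F/∂x = 1/y - y/x^2
  ∂F/∂y = -x/y^2 + 1/x

so d/dx[F(x, y(x))] = ∂F/∂x + (∂F/∂y)·y' = 0. Rearranging,
  dy/dx = -(∂F/∂x)/(∂F/∂y) = -(1/y - y/x^2)/(-x/y^2 + 1/x)
        = -((x - y)(x + y)/(x^2y))/(-(x - y)(x + y)/(xy^2)) = y/x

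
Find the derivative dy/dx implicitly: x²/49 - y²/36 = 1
Take d/dx of both sides. Since y is implicitly a function of x, the chain rule attaches a y' = dy/dx factor whenever we differentiate through y.

Set F(x, y) = (left side) − (right side), so the curve is F = 0. Differentiating each term of F:
  d/dx[x^2/49] = 2x/49
  d/dx[-y^2/36] = -y·y'/18
  d/dx[-1] = 0

Collecting, the y'-free part is the partial derivative in x and the y' coefficient is the partial derivative in y:
  ∂F/∂x = 2x/49
  ∂F/∂y = -y/18

so d/dx[F(x, y(x))] = ∂F/∂x + (∂F/∂y)·y' = 0. Rearranging,
  dy/dx = -(∂F/∂x)/(∂F/∂y) = -(2x/49)/(-y/18) = 36x/(49y)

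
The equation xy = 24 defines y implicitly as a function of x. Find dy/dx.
Differentiate both sides with respect to x, treating y as y(x). By the chain rule, any term containing y contributes a factor of y' = dy/dx when we differentiate it.

Move every term to one side and write the relation as F(x, y) = 0. Term by term,
  d/dx[xy] = x·y' + y
  d/dx[-24] = 0

The pieces without y' make up ∂F/∂x and the coefficient of y' is ∂F/∂y:
  ∂F/∂x = y,
  ∂F/∂y = x.

Since d/dx[F] = ∂F/∂x + (∂F/∂y)·y' = 0, solve for y':
  (∂F/∂y)·y' = -∂F/∂x
  dy/dx = -(∂F/∂x)/(∂F/∂y) = -(y)/(x) = -y/x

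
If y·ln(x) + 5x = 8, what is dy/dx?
Differentiate both sides with respect to x, treating y as y(x). By the chain rule, any term containing y contributes a factor of y' = dy/dx when we differentiate it.

Move every term to one side and write the relation as F(x, y) = 0. Term by term,
  d/dx[5x] = 5
  d/dx[y·ln(x)] = y'·ln(x) + y/x
  d/dx[-8] = 0

The pieces without y' make up ∂F/∂x and the coefficient of y' is ∂F/∂y:
  ∂F/∂x = 5 + y/x,
  ∂F/∂y = ln(x).

Since d/dx[F] = ∂F/∂x + (∂F/∂y)·y' = 0, solve for y':
  (∂F/∂y)·y' = -∂F/∂x
  dy/dx = -(∂F/∂x)/(∂F/∂y) = -(5 + y/x)/(ln(x))
        = -((5x + y)/x)/(ln(x)) = (-5x - y)/(x·ln(x))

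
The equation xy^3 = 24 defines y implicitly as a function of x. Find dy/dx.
Differentiate the relation implicitly: treat y = y(x) and apply the chain rule, so every y-derivative picks up a y' = dy/dx factor.

With everything moved to the left-hand side, differentiate term by term:
  d/dx[xy^3] = 3xy^2·y' + y^3
  d/dx[-24] = 0

Separating the contributions that come from x directly and those that come through y:
  without y':      y^3
  multiplying y':  3xy^2

so (y^3) + (3xy^2)·y' = 0, and therefore
  dy/dx = -(y^3)/(3xy^2) = -y/(3x)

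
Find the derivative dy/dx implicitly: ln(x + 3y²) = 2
Take d/dx of both sides. Since y is implicitly a function of x, the chain rule attaches a y' = dy/dx factor whenever we differentiate through y.

Set F(x, y) = (left side) − (right side), so the curve is F = 0. Differentiating each term of F:
  d/dx[ln(x + 3y^2)] = (6y·y' + 1)/(x + 3y^2)
  d/dx[-2] = 0

Collecting, the y'-free part is the partial derivative in x and the y' coefficient is the partial derivative in y:
  ∂F/∂x = 1/(x + 3y^2)
  ∂F/∂y = 6y/(x + 3y^2)

so d/dx[F(x, y(x))] = ∂F/∂x + (∂F/∂y)·y' = 0. Rearranging,
  dy/dx = -(∂F/∂x)/(∂F/∂y) = -(1/(x + 3y^2))/(6y/(x + 3y^2)) = -1/(6y)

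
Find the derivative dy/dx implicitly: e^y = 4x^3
Differentiate the relation implicitly: treat y = y(x) and apply the chain rule, so every y-derivative picks up a y' = dy/dx factor.

With everything moved to the left-hand side, differentiate term by term:
  d/dx[-4x^3] = -12x^2
  d/dx[e^(y)] = y'·e^(y)

Separating the contributions that come from x directly and those that come through y:
  without y':      -12x^2
  multiplying y':  e^(y)

so (-12x^2) + (e^(y))·y' = 0, and therefore
  dy/dx = -(-12x^2)/(e^(y)) = 12x^2e^(-y)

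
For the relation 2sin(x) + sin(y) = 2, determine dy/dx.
Take d/dx of both sides. Since y is implicitly a function of x, the chain rule attaches a y' = dy/dx factor whenever we differentiate through y.

Set F(x, y) = (left side) − (right side), so the curve is F = 0. Differentiating each term of F:
  d/dx[2sin(x)] = 2cos(x)
  d/dx[sin(y)] = y'·cos(y)
  d/dx[-2] = 0

Collecting, the y'-free part is the partial derivative in x and the y' coefficient is the partial derivative in y:
  ∂F/∂x = 2cos(x)
  ∂F/∂y = cos(y)

so d/dx[F(x, y(x))] = ∂F/∂x + (∂F/∂y)·y' = 0. Rearranging,
  dy/dx = -(∂F/∂x)/(∂F/∂y) = -(2cos(x))/(cos(y)) = -2cos(x)/cos(y)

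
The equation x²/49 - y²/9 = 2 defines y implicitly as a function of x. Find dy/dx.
Differentiate the relation implicitly: treat y = y(x) and apply the chain rule, so every y-derivative picks up a y' = dy/dx factor.

With everything moved to the left-hand side, differentiate term by term:
  d/dx[x^2/49] = 2x/49
  d/dx[-y^2/9] = -2y·y'/9
  d/dx[-2] = 0

Separating the contributions that come from x directly and those that come through y:
  without y':      2x/49
  multiplying y':  -2y/9

so (2x/49) + (-2y/9)·y' = 0, and therefore
  dy/dx = -(2x/49)/(-2y/9) = 9x/(49y)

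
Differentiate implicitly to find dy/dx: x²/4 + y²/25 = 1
Apply d/dx to both sides, remembering that y depends on x. Each occurrence of y therefore brings in a y' = dy/dx via the chain rule.

With F(x, y) equal to the left-hand side minus the right, differentiate F term by term:
  d/dx[x^2/4] = x/2
  d/dx[y^2/25] = 2y·y'/25
  d/dx[-1] = 0
Adding these up, d/dx[F] = 0 becomes
  (x/2) + (2y/25)·y' = 0,
so isolating y',
  dy/dx = -(x/2)/(2y/25) = -25x/(4y)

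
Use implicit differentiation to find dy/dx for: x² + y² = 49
Apply d/dx to both sides, remembering that y depends on x. Each occurrence of y therefore brings in a y' = dy/dx via the chain rule.

With F(x, y) equal to the left-hand side minus the right, differentiate F term by term:
  d/dx[x^2] = 2x
  d/dx[y^2] = 2y·y'
  d/dx[-49] = 0
Adding these up, d/dx[F] = 0 becomes
  (2x) + (2y)·y' = 0,
so isolating y',
  dy/dx = -(2x)/(2y) = -x/y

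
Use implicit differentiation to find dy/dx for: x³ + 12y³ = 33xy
Differentiate the relation implicitly: treat y = y(x) and apply the chain rule, so every y-derivative picks up a y' = dy/dx factor.

With everything moved to the left-hand side, differentiate term by term:
  d/dx[x^3] = 3x^2
  d/dx[-33xy] = -33x·y' - 33y
  d/dx[12y^3] = 36y^2·y'

Separating the contributions that come from x directly and those that come through y:
  without y':      3x^2 - 33y
  multiplying y':  -33x + 36y^2

so (3x^2 - 33y) + (-33x + 36y^2)·y' = 0, and therefore
  dy/dx = -(3x^2 - 33y)/(-33x + 36y^2) = (x^2 - 11y)/(11x - 12y^2)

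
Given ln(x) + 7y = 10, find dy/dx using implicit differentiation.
Apply d/dx to both sides, remembering that y depends on x. Each occurrence of y therefore brings in a y' = dy/dx via the chain rule.

With F(x, y) equal to the left-hand side minus the right, differentiate F term by term:
  d/dx[7y] = 7·y'
  d/dx[ln(x)] = 1/x
  d/dx[-10] = 0
Adding these up, d/dx[F] = 0 becomes
  (1/x) + (7)·y' = 0,
so isolating y',
  dy/dx = -(1/x)/(7) = -1/(7x)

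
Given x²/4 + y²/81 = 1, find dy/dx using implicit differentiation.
Apply d/dx to both sides, remembering that y depends on x. Each occurrence of y therefore brings in a y' = dy/dx via the chain rule.

With F(x, y) equal to the left-hand side minus the right, differentiate F term by term:
  d/dx[x^2/4] = x/2
  d/dx[y^2/81] = 2y·y'/81
  d/dx[-1] = 0
Adding these up, d/dx[F] = 0 becomes
  (x/2) + (2y/81)·y' = 0,
so isolating y',
  dy/dx = -(x/2)/(2y/81) = -81x/(4y)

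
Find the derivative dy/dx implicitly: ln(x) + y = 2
Take d/dx of both sides. Since y is implicitly a function of x, the chain rule attaches a y' = dy/dx factor whenever we differentiate through y.

Set F(x, y) = (left side) − (right side), so the curve is F = 0. Differentiating each term of F:
  d/dx[y] = y'
  d/dx[ln(x)] = 1/x
  d/dx[-2] = 0

Collecting, the y'-free part is the partial derivative in x and the y' coefficient is the partial derivative in y:
  ∂F/∂x = 1/x
  ∂F/∂y = 1

so d/dx[F(x, y(x))] = ∂F/∂x + (∂F/∂y)·y' = 0. Rearranging,
  dy/dx = -(∂F/∂x)/(∂F/∂y) = -(1/x)/(1) = -1/x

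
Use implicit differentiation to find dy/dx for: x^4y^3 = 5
Differentiate both sides with respect to x, treating y as y(x). By the chain rule, any term containing y contributes a factor of y' = dy/dx when we differentiate it.

Move every term to one side and write the relation as F(x, y) = 0. Term by term,
  d/dx[x^4y^3] = 3x^4y^2·y' + 4x^3y^3
  d/dx[-5] = 0

The pieces without y' make up ∂F/∂x and the coefficient of y' is ∂F/∂y:
  ∂F/∂x = 4x^3y^3,
  ∂F/∂y = 3x^4y^2.

Since d/dx[F] = ∂F/∂x + (∂F/∂y)·y' = 0, solve for y':
  (∂F/∂y)·y' = -∂F/∂x
  dy/dx = -(∂F/∂x)/(∂F/∂y) = -(4x^3y^3)/(3x^4y^2) = -4y/(3x)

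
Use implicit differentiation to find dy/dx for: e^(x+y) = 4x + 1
Take d/dx of both sides. Since y is implicitly a function of x, the chain rule attaches a y' = dy/dx factor whenever we differentiate through y.

Set F(x, y) = (left side) − (right side), so the curve is F = 0. Differentiating each term of F:
  d/dx[-4x] = -4
  d/dx[e^(x + y)] = (y' + 1)·e^(x + y)
  d/dx[-1] = 0

Collecting, the y'-free part is the partial derivative in x and the y' coefficient is the partial derivative in y:
  ∂F/∂x = e^(x + y) - 4
  ∂F/∂y = e^(x + y)

so d/dx[F(x, y(x))] = ∂F/∂x + (∂F/∂y)·y' = 0. Rearranging,
  dy/dx = -(∂F/∂x)/(∂F/∂y) = -(e^(x + y) - 4)/(e^(x + y)) = 4e^(-x - y) - 1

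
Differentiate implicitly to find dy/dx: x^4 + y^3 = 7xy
Differentiate both sides with respect to x, treating y as y(x). By the chain rule, any term containing y contributes a factor of y' = dy/dx when we differentiate it.

Move every term to one side and write the relation as F(x, y) = 0. Term by term,
  d/dx[x^4] = 4x^3
  d/dx[-7xy] = -7x·y' - 7y
  d/dx[y^3] = 3y^2·y'

The pieces without y' make up ∂F/∂x and the coefficient of y' is ∂F/∂y:
  ∂F/∂x = 4x^3 - 7y,
  ∂F/∂y = -7x + 3y^2.

Since d/dx[F] = ∂F/∂x + (∂F/∂y)·y' = 0, solve for y':
  (∂F/∂y)·y' = -∂F/∂x
  dy/dx = -(∂F/∂x)/(∂F/∂y) = -(4x^3 - 7y)/(-7x + 3y^2) = (4x^3 - 7y)/(7x - 3y^2)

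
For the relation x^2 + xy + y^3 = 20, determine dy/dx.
Take d/dx of both sides. Since y is implicitly a function of x, the chain rule attaches a y' = dy/dx factor whenever we differentiate through y.

Set F(x, y) = (left side) − (right side), so the curve is F = 0. Differentiating each term of F:
  d/dx[x^2] = 2x
  d/dx[xy] = x·y' + y
  d/dx[y^3] = 3y^2·y'
  d/dx[-20] = 0

Collecting, the y'-free part is the partial derivative in x and the y' coefficient is the partial derivative in y:
  ∂F/∂x = 2x + y
  ∂F/∂y = x + 3y^2

so d/dx[F(x, y(x))] = ∂F/∂x + (∂F/∂y)·y' = 0. Rearranging,
  dy/dx = -(∂F/∂x)/(∂F/∂y) = -(2x + y)/(x + 3y^2) = (-2x - y)/(x + 3y^2)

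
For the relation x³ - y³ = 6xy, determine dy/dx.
Differentiate the relation implicitly: treat y = y(x) and apply the chain rule, so every y-derivative picks up a y' = dy/dx factor.

With everything moved to the left-hand side, differentiate term by term:
  d/dx[x^3] = 3x^2
  d/dx[-6xy] = -6x·y' - 6y
  d/dx[-y^3] = -3y^2·y'

Separating the contributions that come from x directly and those that come through y:
  without y':      3x^2 - 6y
  multiplying y':  -6x - 3y^2

so (3x^2 - 6y) + (-6x - 3y^2)·y' = 0, and therefore
  dy/dx = -(3x^2 - 6y)/(-6x - 3y^2) = (x^2 - 2y)/(2x + y^2)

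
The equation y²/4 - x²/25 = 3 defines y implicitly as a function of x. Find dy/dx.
Apply d/dx to both sides, remembering that y depends on x. Each occurrence of y therefore brings in a y' = dy/dx via the chain rule.

With F(x, y) equal to the left-hand side minus the right, differentiate F term by term:
  d/dx[-x^2/25] = -2x/25
  d/dx[y^2/4] = y·y'/2
  d/dx[-3] = 0
Adding these up, d/dx[F] = 0 becomes
  (-2x/25) + (y/2)·y' = 0,
so isolating y',
  dy/dx = -(-2x/25)/(y/2) = 4x/(25y)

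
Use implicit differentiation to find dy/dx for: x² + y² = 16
Apply d/dx to both sides, remembering that y depends on x. Each occurrence of y therefore brings in a y' = dy/dx via the chain rule.

With F(x, y) equal to the left-hand side minus the right, differentiate F term by term:
  d/dx[x^2] = 2x
  d/dx[y^2] = 2y·y'
  d/dx[-16] = 0
Adding these up, d/dx[F] = 0 becomes
  (2x) + (2y)·y' = 0,
so isolating y',
  dy/dx = -(2x)/(2y) = -x/y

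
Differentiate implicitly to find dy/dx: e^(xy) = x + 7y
Take d/dx of both sides. Since y is implicitly a function of x, the chain rule attaches a y' = dy/dx factor whenever we differentiate through y.

Set F(x, y) = (left side) − (right side), so the curve is F = 0. Differentiating each term of F:
  d/dx[-x] = -1
  d/dx[-7y] = -7·y'
  d/dx[e^(xy)] = (x·y' + y)·e^(xy)

Collecting, the y'-free part is the partial derivative in x and the y' coefficient is the partial derivative in y:
  ∂F/∂x = y·e^(xy) - 1
  ∂F/∂y = x·e^(xy) - 7

so d/dx[F(x, y(x))] = ∂F/∂x + (∂F/∂y)·y' = 0. Rearranging,
  dy/dx = -(∂F/∂x)/(∂F/∂y) = -(y·e^(xy) - 1)/(x·e^(xy) - 7) = (-y·e^(xy) + 1)/(x·e^(xy) - 7)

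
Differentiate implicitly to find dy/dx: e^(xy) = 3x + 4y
Differentiate the relation implicitly: treat y = y(x) and apply the chain rule, so every y-derivative picks up a y' = dy/dx factor.

With everything moved to the left-hand side, differentiate term by term:
  d/dx[-3x] = -3
  d/dx[-4y] = -4·y'
  d/dx[e^(xy)] = (x·y' + y)·e^(xy)

Separating the contributions that come from x directly and those that come through y:
  without y':      y·e^(xy) - 3
  multiplying y':  x·e^(xy) - 4

so (y·e^(xy) - 3) + (x·e^(xy) - 4)·y' = 0, and therefore
  dy/dx = -(y·e^(xy) - 3)/(x·e^(xy) - 4) = (-y·e^(xy) + 3)/(x·e^(xy) - 4)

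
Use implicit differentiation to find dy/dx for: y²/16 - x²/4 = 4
Apply d/dx to both sides, remembering that y depends on x. Each occurrence of y therefore brings in a y' = dy/dx via the chain rule.

With F(x, y) equal to the left-hand side minus the right, differentiate F term by term:
  d/dx[-x^2/4] = -x/2
  d/dx[y^2/16] = y·y'/8
  d/dx[-4] = 0
Adding these up, d/dx[F] = 0 becomes
  (-x/2) + (y/8)·y' = 0,
so isolating y',
  dy/dx = -(-x/2)/(y/8) = 4x/y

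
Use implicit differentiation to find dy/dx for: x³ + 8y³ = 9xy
Differentiate both sides with respect to x, treating y as y(x). By the chain rule, any term containing y contributes a factor of y' = dy/dx when we differentiate it.

Move every term to one side and write the relation as F(x, y) = 0. Term by term,
  d/dx[x^3] = 3x^2
  d/dx[-9xy] = -9x·y' - 9y
  d/dx[8y^3] = 24y^2·y'

The pieces without y' make up ∂F/∂x and the coefficient of y' is ∂F/∂y:
  ∂F/∂x = 3x^2 - 9y,
  ∂F/∂y = -9x + 24y^2.

Since d/dx[F] = ∂F/∂x + (∂F/∂y)·y' = 0, solve for y':
  (∂F/∂y)·y' = -∂F/∂x
  dy/dx = -(∂F/∂x)/(∂F/∂y) = -(3x^2 - 9y)/(-9x + 24y^2) = (x^2 - 3y)/(3x - 8y^2)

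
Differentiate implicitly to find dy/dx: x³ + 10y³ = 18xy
Differentiate both sides with respect to x, treating y as y(x). By the chain rule, any term containing y contributes a factor of y' = dy/dx when we differentiate it.

Move every term to one side and write the relation as F(x, y) = 0. Term by term,
  d/dx[x^3] = 3x^2
  d/dx[-18xy] = -18x·y' - 18y
  d/dx[10y^3] = 30y^2·y'

The pieces without y' make up ∂F/∂x and the coefficient of y' is ∂F/∂y:
  ∂F/∂x = 3x^2 - 18y,
  ∂F/∂y = -18x + 30y^2.

Since d/dx[F] = ∂F/∂x + (∂F/∂y)·y' = 0, solve for y':
  (∂F/∂y)·y' = -∂F/∂x
  dy/dx = -(∂F/∂x)/(∂F/∂y) = -(3x^2 - 18y)/(-18x + 30y^2) = (x^2 - 6y)/(2(3x - 5y^2))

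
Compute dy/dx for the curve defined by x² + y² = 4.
Differentiate the relation implicitly: treat y = y(x) and apply the chain rule, so every y-derivative picks up a y' = dy/dx factor.

With everything moved to the left-hand side, differentiate term by term:
  d/dx[x^2] = 2x
  d/dx[y^2] = 2y·y'
  d/dx[-4] = 0

Separating the contributions that come from x directly and those that come through y:
  without y':      2x
  multiplying y':  2y

so (2x) + (2y)·y' = 0, and therefore
  dy/dx = -(2x)/(2y) = -x/y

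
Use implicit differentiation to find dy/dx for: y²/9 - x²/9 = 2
Differentiate both sides with respect to x, treating y as y(x). By the chain rule, any term containing y contributes a factor of y' = dy/dx when we differentiate it.

Move every term to one side and write the relation as F(x, y) = 0. Term by term,
  d/dx[-x^2/9] = -2x/9
  d/dx[y^2/9] = 2y·y'/9
  d/dx[-2] = 0

The pieces without y' make up ∂F/∂x and the coefficient of y' is ∂F/∂y:
  ∂F/∂x = -2x/9,
  ∂F/∂y = 2y/9.

Since d/dx[F] = ∂F/∂x + (∂F/∂y)·y' = 0, solve for y':
  (∂F/∂y)·y' = -∂F/∂x
  dy/dx = -(∂F/∂x)/(∂F/∂y) = -(-2x/9)/(2y/9) = x/y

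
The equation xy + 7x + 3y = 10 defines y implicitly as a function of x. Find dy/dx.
Differentiate the relation implicitly: treat y = y(x) and apply the chain rule, so every y-derivative picks up a y' = dy/dx factor.

With everything moved to the left-hand side, differentiate term by term:
  d/dx[xy] = x·y' + y
  d/dx[7x] = 7
  d/dx[3y] = 3·y'
  d/dx[-10] = 0

Separating the contributions that come from x directly and those that come through y:
  without y':      y + 7
  multiplying y':  x + 3

so (y + 7) + (x + 3)·y' = 0, and therefore
  dy/dx = -(y + 7)/(x + 3) = (-y - 7)/(x + 3)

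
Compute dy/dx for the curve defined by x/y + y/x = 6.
Differentiate the relation implicitly: treat y = y(x) and apply the chain rule, so every y-derivative picks up a y' = dy/dx factor.

With everything moved to the left-hand side, differentiate term by term:
  d/dx[x/y] = -x·y'/y^2 + 1/y
  d/dx[y/x] = y'/x - y/x^2
  d/dx[-6] = 0

Separating the contributions that come from x directly and those that come through y:
  without y':      1/y - y/x^2
  multiplying y':  -x/y^2 + 1/x

so (1/y - y/x^2) + (-x/y^2 + 1/x)·y' = 0, and therefore
  dy/dx = -(1/y - y/x^2)/(-x/y^2 + 1/x)
        = -((x - y)(x + y)/(x^2y))/(-(x - y)(x + y)/(xy^2)) = y/x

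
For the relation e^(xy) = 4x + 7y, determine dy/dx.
Differentiate the relation implicitly: treat y = y(x) and apply the chain rule, so every y-derivative picks up a y' = dy/dx factor.

With everything moved to the left-hand side, differentiate term by term:
  d/dx[-4x] = -4
  d/dx[-7y] = -7·y'
  d/dx[e^(xy)] = (x·y' + y)·e^(xy)

Separating the contributions that come from x directly and those that come through y:
  without y':      y·e^(xy) - 4
  multiplying y':  x·e^(xy) - 7

so (y·e^(xy) - 4) + (x·e^(xy) - 7)·y' = 0, and therefore
  dy/dx = -(y·e^(xy) - 4)/(x·e^(xy) - 7) = (-y·e^(xy) + 4)/(x·e^(xy) - 7)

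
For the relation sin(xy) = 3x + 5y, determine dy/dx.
Apply d/dx to both sides, remembering that y depends on x. Each occurrence of y therefore brings in a y' = dy/dx via the chain rule.

With F(x, y) equal to the left-hand side minus the right, differentiate F term by term:
  d/dx[-3x] = -3
  d/dx[-5y] = -5·y'
  d/dx[sin(xy)] = (x·y' + y)·cos(xy)
Adding these up, d/dx[F] = 0 becomes
  (y·cos(xy) - 3) + (x·cos(xy) - 5)·y' = 0,
so isolating y',
  dy/dx = -(y·cos(xy) - 3)/(x·cos(xy) - 5) = (-y·cos(xy) + 3)/(x·cos(xy) - 5)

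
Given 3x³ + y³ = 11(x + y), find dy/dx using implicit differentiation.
Take d/dx of both sides. Since y is implicitly a function of x, the chain rule attaches a y' = dy/dx factor whenever we differentiate through y.

Set F(x, y) = (left side) − (right side), so the curve is F = 0. Differentiating each term of F:
  d/dx[3x^3] = 9x^2
  d/dx[-11x] = -11
  d/dx[y^3] = 3y^2·y'
  d/dx[-11y] = -11·y'

Collecting, the y'-free part is the partial derivative in x and the y' coefficient is the partial derivative in y:
  ∂F/∂x = 9x^2 - 11
  ∂F/∂y = 3y^2 - 11

so d/dx[F(x, y(x))] = ∂F/∂x + (∂F/∂y)·y' = 0. Rearranging,
  dy/dx = -(∂F/∂x)/(∂F/∂y) = -(9x^2 - 11)/(3y^2 - 11) = (11 - 9x^2)/(3y^2 - 11)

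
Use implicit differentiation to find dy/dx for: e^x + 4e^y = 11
Differentiate both sides with respect to x, treating y as y(x). By the chain rule, any term containing y contributes a factor of y' = dy/dx when we differentiate it.

Move every term to one side and write the relation as F(x, y) = 0. Term by term,
  d/dx[e^(x)] = e^(x)
  d/dx[4e^(y)] = 4·y'·e^(y)
  d/dx[-11] = 0

The pieces without y' make up ∂F/∂x and the coefficient of y' is ∂F/∂y:
  ∂F/∂x = e^(x),
  ∂F/∂y = 4e^(y).

Since d/dx[F] = ∂F/∂x + (∂F/∂y)·y' = 0, solve for y':
  (∂F/∂y)·y' = -∂F/∂x
  dy/dx = -(∂F/∂x)/(∂F/∂y) = -(e^(x))/(4e^(y)) = -e^(x - y)/4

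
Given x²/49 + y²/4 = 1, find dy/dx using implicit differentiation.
Differentiate the relation implicitly: treat y = y(x) and apply the chain rule, so every y-derivative picks up a y' = dy/dx factor.

With everything moved to the left-hand side, differentiate term by term:
  d/dx[x^2/49] = 2x/49
  d/dx[y^2/4] = y·y'/2
  d/dx[-1] = 0

Separating the contributions that come from x directly and those that come through y:
  without y':      2x/49
  multiplying y':  y/2

so (2x/49) + (y/2)·y' = 0, and therefore
  dy/dx = -(2x/49)/(y/2) = -4x/(49y)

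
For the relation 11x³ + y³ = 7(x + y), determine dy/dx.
Apply d/dx to both sides, remembering that y depends on x. Each occurrence of y therefore brings in a y' = dy/dx via the chain rule.

With F(x, y) equal to the left-hand side minus the right, differentiate F term by term:
  d/dx[11x^3] = 33x^2
  d/dx[-7x] = -7
  d/dx[y^3] = 3y^2·y'
  d/dx[-7y] = -7·y'
Adding these up, d/dx[F] = 0 becomes
  (33x^2 - 7) + (3y^2 - 7)·y' = 0,
so isolating y',
  dy/dx = -(33x^2 - 7)/(3y^2 - 7) = (7 - 33x^2)/(3y^2 - 7)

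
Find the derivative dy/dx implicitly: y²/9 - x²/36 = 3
Differentiate both sides with respect to x, treating y as y(x). By the chain rule, any term containing y contributes a factor of y' = dy/dx when we differentiate it.

Move every term to one side and write the relation as F(x, y) = 0. Term by term,
  d/dx[-x^2/36] = -x/18
  d/dx[y^2/9] = 2y·y'/9
  d/dx[-3] = 0

The pieces without y' make up ∂F/∂x and the coefficient of y' is ∂F/∂y:
  ∂F/∂x = -x/18,
  ∂F/∂y = 2y/9.

Since d/dx[F] = ∂F/∂x + (∂F/∂y)·y' = 0, solve for y':
  (∂F/∂y)·y' = -∂F/∂x
  dy/dx = -(∂F/∂x)/(∂F/∂y) = -(-x/18)/(2y/9) = x/(4y)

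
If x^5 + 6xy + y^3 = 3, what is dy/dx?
Apply d/dx to both sides, remembering that y depends on x. Each occurrence of y therefore brings in a y' = dy/dx via the chain rule.

With F(x, y) equal to the left-hand side minus the right, differentiate F term by term:
  d/dx[x^5] = 5x^4
  d/dx[6xy] = 6x·y' + 6y
  d/dx[y^3] = 3y^2·y'
  d/dx[-3] = 0
Adding these up, d/dx[F] = 0 becomes
  (5x^4 + 6y) + (6x + 3y^2)·y' = 0,
so isolating y',
  dy/dx = -(5x^4 + 6y)/(6x + 3y^2) = (-5x^4 - 6y)/(3(2x + y^2))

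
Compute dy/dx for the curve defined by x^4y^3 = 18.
Apply d/dx to both sides, remembering that y depends on x. Each occurrence of y therefore brings in a y' = dy/dx via the chain rule.

With F(x, y) equal to the left-hand side minus the right, differentiate F term by term:
  d/dx[x^4y^3] = 3x^4y^2·y' + 4x^3y^3
  d/dx[-18] = 0
Adding these up, d/dx[F] = 0 becomes
  (4x^3y^3) + (3x^4y^2)·y' = 0,
so isolating y',
  dy/dx = -(4x^3y^3)/(3x^4y^2) = -4y/(3x)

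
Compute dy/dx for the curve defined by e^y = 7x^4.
Differentiate the relation implicitly: treat y = y(x) and apply the chain rule, so every y-derivative picks up a y' = dy/dx factor.

With everything moved to the left-hand side, differentiate term by term:
  d/dx[-7x^4] = -28x^3
  d/dx[e^(y)] = y'·e^(y)

Separating the contributions that come from x directly and those that come through y:
  without y':      -28x^3
  multiplying y':  e^(y)

so (-28x^3) + (e^(y))·y' = 0, and therefore
  dy/dx = -(-28x^3)/(e^(y)) = 28x^3e^(-y)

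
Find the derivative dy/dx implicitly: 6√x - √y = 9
Apply d/dx to both sides, remembering that y depends on x. Each occurrence of y therefore brings in a y' = dy/dx via the chain rule.

With F(x, y) equal to the left-hand side minus the right, differentiate F term by term:
  d/dx[6√(x)] = 3/√(x)
  d/dx[-√(y)] = -y'/(2√(y))
  d/dx[-9] = 0
Adding these up, d/dx[F] = 0 becomes
  (3/√(x)) + (-1/(2√(y)))·y' = 0,
so isolating y',
  dy/dx = -(3/√(x))/(-1/(2√(y))) = 6√(y)/√(x)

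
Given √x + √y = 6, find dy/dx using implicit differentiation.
Differentiate the relation implicitly: treat y = y(x) and apply the chain rule, so every y-derivative picks up a y' = dy/dx factor.

With everything moved to the left-hand side, differentiate term by term:
  d/dx[√(x)] = 1/(2√(x))
  d/dx[√(y)] = y'/(2√(y))
  d/dx[-6] = 0

Separating the contributions that come from x directly and those that come through y:
  without y':      1/(2√(x))
  multiplying y':  1/(2√(y))

so (1/(2√(x))) + (1/(2√(y)))·y' = 0, and therefore
  dy/dx = -(1/(2√(x)))/(1/(2√(y))) = -√(y)/√(x)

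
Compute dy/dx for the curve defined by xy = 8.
Take d/dx of both sides. Since y is implicitly a function of x, the chain rule attaches a y' = dy/dx factor whenever we differentiate through y.

Set F(x, y) = (left side) − (right side), so the curve is F = 0. Differentiating each term of F:
  d/dx[xy] = x·y' + y
  d/dx[-8] = 0

Collecting, the y'-free part is the partial derivative in x and the y' coefficient is the partial derivative in y:
  ∂F/∂x = y
  ∂F/∂y = x

so d/dx[F(x, y(x))] = ∂F/∂x + (∂F/∂y)·y' = 0. Rearranging,
  dy/dx = -(∂F/∂x)/(∂F/∂y) = -(y)/(x) = -y/x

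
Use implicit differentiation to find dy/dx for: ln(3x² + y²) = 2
Apply d/dx to both sides, remembering that y depends on x. Each occurrence of y therefore brings in a y' = dy/dx via the chain rule.

With F(x, y) equal to the left-hand side minus the right, differentiate F term by term:
  d/dx[ln(3x^2 + y^2)] = (6x + 2y·y')/(3x^2 + y^2)
  d/dx[-2] = 0
Adding these up, d/dx[F] = 0 becomes
  (6x/(3x^2 + y^2)) + (2y/(3x^2 + y^2))·y' = 0,
so isolating y',
  dy/dx = -(6x/(3x^2 + y^2))/(2y/(3x^2 + y^2)) = -3x/y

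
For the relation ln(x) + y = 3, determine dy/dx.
Differentiate the relation implicitly: treat y = y(x) and apply the chain rule, so every y-derivative picks up a y' = dy/dx factor.

With everything moved to the left-hand side, differentiate term by term:
  d/dx[y] = y'
  d/dx[ln(x)] = 1/x
  d/dx[-3] = 0

Separating the contributions that come from x directly and those that come through y:
  without y':      1/x
  multiplying y':  1

so (1/x) + (1)·y' = 0, and therefore
  dy/dx = -(1/x)/(1) = -1/x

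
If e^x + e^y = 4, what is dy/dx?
Take d/dx of both sides. Since y is implicitly a function of x, the chain rule attaches a y' = dy/dx factor whenever we differentiate through y.

Set F(x, y) = (left side) − (right side), so the curve is F = 0. Differentiating each term of F:
  d/dx[e^(x)] = e^(x)
  d/dx[e^(y)] = y'·e^(y)
  d/dx[-4] = 0

Collecting, the y'-free part is the partial derivative in x and the y' coefficient is the partial derivative in y:
  ∂F/∂x = e^(x)
  ∂F/∂y = e^(y)

so d/dx[F(x, y(x))] = ∂F/∂x + (∂F/∂y)·y' = 0. Rearranging,
  dy/dx = -(∂F/∂x)/(∂F/∂y) = -(e^(x))/(e^(y)) = -e^(x - y)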